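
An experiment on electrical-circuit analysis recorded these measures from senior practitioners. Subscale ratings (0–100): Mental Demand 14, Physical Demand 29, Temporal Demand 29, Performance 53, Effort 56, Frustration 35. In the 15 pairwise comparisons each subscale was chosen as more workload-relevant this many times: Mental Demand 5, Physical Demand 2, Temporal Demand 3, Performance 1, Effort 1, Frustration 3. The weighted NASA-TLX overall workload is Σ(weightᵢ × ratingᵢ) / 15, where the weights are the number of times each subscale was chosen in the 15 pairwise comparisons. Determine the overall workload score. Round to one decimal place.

28.6

The tallies are the weights (they sum to 15).
Weighted sum = 5·14 + 2·29 + 3·29 + 1·53 + 1·56 + 3·35
            = 70 + 58 + 87 + 53 + 56 + 105 = 429.
Overall workload = 429 / 15 = 28.6000 ≈ 28.6.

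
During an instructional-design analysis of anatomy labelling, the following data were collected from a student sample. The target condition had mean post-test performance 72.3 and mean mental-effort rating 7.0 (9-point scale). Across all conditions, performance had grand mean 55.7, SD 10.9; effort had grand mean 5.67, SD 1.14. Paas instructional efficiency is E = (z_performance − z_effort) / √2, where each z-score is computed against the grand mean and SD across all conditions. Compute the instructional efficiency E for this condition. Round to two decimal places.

0.25

z_performance = (72.3 − 55.7) / 10.9 = 16.6000 / 10.9 = 1.5229.
z_effort = (7.0 − 5.67) / 1.14 = 1.3300 / 1.14 = 1.1667.
z_P − z_E = 1.5229 − 1.1667 = 0.3562.
E = 0.3562 / √2 = 0.3562 / 1.41421 = 0.2519 ≈ 0.25.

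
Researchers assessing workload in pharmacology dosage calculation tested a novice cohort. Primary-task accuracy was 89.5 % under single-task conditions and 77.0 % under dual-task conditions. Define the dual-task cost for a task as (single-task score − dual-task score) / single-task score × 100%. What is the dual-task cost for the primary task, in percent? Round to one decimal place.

Cost = (89.5 − 77.0) / 89.5 × 100%
     = 12.5000 / 89.5 × 100% = 13.9665%.
≈ 14.0%.

14.0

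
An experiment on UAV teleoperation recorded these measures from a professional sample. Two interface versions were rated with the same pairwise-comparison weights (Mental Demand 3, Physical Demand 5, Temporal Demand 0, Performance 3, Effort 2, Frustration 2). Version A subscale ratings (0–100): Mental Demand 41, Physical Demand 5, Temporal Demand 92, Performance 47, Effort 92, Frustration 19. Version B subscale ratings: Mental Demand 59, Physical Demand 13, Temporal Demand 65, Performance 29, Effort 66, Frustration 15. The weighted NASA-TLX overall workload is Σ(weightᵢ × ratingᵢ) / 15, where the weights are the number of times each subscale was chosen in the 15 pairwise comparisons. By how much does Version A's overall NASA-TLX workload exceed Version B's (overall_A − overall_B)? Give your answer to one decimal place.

Version A weighted sum = 3·41 + 5·5 + 0·92 + 3·47 + 2·92 + 2·19 = 123 + 25 + 0 + 141 + 184 + 38 = 511; overall_A = 511/15 = 34.0667.
Version B weighted sum = 3·59 + 5·13 + 0·65 + 3·29 + 2·66 + 2·15 = 177 + 65 + 0 + 87 + 132 + 30 = 491; overall_B = 491/15 = 32.7333.
Difference = 34.0667 − 32.7333 = 1.3334 ≈ 1.3.

1.3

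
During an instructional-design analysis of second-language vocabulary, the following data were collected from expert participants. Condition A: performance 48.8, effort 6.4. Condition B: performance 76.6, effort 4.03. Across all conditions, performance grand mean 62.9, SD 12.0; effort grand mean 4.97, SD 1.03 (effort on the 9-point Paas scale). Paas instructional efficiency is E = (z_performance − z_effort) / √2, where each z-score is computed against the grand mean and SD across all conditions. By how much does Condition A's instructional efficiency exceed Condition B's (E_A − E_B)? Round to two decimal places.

Condition A: z_P = (48.8 − 62.9)/12.0 = -1.1750; z_E = (6.4 − 4.97)/1.03 = 1.3883; E_A = (-1.1750 − 1.3883)/√2 = -1.8125.
Condition B: z_P = (76.6 − 62.9)/12.0 = 1.1417; z_E = (4.03 − 4.97)/1.03 = -0.9126; E_B = (1.1417 − (-0.9126))/√2 = 1.4526.
E_A − E_B = -1.8125 − 1.4526 = -3.2651 ≈ -3.27.

-3.27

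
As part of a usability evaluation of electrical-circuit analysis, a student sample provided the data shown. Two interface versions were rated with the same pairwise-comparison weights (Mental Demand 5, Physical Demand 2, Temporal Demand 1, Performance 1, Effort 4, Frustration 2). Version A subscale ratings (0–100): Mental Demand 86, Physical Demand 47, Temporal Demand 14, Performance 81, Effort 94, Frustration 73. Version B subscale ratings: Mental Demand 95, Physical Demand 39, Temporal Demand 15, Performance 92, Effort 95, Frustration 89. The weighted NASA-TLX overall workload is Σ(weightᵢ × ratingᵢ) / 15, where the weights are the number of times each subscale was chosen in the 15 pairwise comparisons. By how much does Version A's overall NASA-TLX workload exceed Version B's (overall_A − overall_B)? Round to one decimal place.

Version A weighted sum = 5·86 + 2·47 + 1·14 + 1·81 + 4·94 + 2·73 = 430 + 94 + 14 + 81 + 376 + 146 = 1141; overall_A = 1141/15 = 76.0667.
Version B weighted sum = 5·95 + 2·39 + 1·15 + 1·92 + 4·95 + 2·89 = 475 + 78 + 15 + 92 + 380 + 178 = 1218; overall_B = 1218/15 = 81.2000.
Difference = 76.0667 − 81.2000 = -5.1333 ≈ -5.1.

-5.1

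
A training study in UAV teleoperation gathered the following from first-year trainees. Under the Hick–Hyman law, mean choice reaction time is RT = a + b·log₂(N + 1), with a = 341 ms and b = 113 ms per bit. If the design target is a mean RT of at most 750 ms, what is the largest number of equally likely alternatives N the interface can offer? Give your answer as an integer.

Set 341 + 113·log₂(N + 1) ≤ 750.
log₂(N + 1) ≤ (750 − 341) / 113 = 3.6195.
N + 1 ≤ 2^3.6195 = 12.2907.
N ≤ 11.2907, so the largest integer N is 11.

11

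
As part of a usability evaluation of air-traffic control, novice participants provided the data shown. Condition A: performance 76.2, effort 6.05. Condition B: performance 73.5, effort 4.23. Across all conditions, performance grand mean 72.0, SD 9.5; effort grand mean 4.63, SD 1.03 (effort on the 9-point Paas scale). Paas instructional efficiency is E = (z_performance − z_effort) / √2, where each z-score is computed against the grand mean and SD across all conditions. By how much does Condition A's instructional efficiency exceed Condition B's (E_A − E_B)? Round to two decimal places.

-1.05

Condition A: z_P = (76.2 − 72.0)/9.5 = 0.4421; z_E = (6.05 − 4.63)/1.03 = 1.3786; E_A = (0.4421 − 1.3786)/√2 = -0.6622.
Condition B: z_P = (73.5 − 72.0)/9.5 = 0.1579; z_E = (4.23 − 4.63)/1.03 = -0.3883; E_B = (0.1579 − (-0.3883))/√2 = 0.3862.
E_A − E_B = -0.6622 − 0.3862 = -1.0484 ≈ -1.05.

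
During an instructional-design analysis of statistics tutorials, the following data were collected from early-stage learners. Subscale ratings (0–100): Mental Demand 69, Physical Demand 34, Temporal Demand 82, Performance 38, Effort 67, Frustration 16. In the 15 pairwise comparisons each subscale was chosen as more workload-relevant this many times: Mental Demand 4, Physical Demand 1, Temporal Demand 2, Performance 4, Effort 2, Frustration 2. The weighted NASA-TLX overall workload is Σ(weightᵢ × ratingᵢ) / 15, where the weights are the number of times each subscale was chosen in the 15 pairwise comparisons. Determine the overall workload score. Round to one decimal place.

52.8

The tallies are the weights (they sum to 15).
Weighted sum = 4·69 + 1·34 + 2·82 + 4·38 + 2·67 + 2·16
            = 276 + 34 + 164 + 152 + 134 + 32 = 792.
Overall workload = 792 / 15 = 52.8000 ≈ 52.8.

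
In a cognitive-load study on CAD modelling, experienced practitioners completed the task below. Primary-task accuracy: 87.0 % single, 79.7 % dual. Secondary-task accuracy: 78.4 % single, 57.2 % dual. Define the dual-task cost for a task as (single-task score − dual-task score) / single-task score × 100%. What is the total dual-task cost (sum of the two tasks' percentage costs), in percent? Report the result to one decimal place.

35.4

Primary cost = (87.0 − 79.7) / 87.0 × 100% = 8.3908%.
Secondary cost = (78.4 − 57.2) / 78.4 × 100% = 27.0408%.
Total = 8.3908% + 27.0408% = 35.4316% ≈ 35.4%.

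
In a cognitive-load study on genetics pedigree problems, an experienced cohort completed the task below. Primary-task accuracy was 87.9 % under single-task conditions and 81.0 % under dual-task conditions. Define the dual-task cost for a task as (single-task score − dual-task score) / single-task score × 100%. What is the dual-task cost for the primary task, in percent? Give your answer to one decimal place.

7.8

Cost = (87.9 − 81.0) / 87.9 × 100%
     = 6.9000 / 87.9 × 100% = 7.8498%.
≈ 7.8%.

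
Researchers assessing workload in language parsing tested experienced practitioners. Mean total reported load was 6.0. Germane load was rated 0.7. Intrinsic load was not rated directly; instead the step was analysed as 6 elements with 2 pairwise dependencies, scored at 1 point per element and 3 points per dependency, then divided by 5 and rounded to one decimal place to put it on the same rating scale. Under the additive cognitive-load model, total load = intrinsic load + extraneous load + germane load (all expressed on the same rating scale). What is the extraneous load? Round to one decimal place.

2.9

Intrinsic (element-interactivity): (6 × 1 + 2 × 3) / 5 = 12 / 5 = 2.4000 → 2.4.
extraneous load = total − intrinsic − germane
             = 6.0 − 2.4 − 0.7 = 2.9.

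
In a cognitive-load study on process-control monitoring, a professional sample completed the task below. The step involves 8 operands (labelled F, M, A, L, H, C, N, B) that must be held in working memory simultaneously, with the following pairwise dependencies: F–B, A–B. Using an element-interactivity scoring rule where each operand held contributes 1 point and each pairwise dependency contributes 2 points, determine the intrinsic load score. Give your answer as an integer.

12

Count of operands held simultaneously: 8.
Count of pairwise dependencies listed: 2.
Element contribution: 8 × 1 = 8.
Interaction contribution: 2 × 2 = 4.
Intrinsic load = 8 + 4 = 12.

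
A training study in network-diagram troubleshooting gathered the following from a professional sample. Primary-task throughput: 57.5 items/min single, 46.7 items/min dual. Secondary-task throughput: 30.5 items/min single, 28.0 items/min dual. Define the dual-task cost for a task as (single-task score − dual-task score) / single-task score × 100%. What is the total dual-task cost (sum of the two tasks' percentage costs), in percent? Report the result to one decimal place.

Primary cost = (57.5 − 46.7) / 57.5 × 100% = 18.7826%.
Secondary cost = (30.5 − 28.0) / 30.5 × 100% = 8.1967%.
Total = 18.7826% + 8.1967% = 26.9793% ≈ 27.0%.

27.0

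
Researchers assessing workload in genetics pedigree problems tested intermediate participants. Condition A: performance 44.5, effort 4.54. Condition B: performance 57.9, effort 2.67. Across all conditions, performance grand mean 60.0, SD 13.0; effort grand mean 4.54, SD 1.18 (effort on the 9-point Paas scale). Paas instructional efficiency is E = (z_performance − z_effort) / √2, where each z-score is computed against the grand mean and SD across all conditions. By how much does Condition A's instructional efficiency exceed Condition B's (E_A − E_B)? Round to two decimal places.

-1.85

Condition A: z_P = (44.5 − 60.0)/13.0 = -1.1923; z_E = (4.54 − 4.54)/1.18 = 0.0000; E_A = (-1.1923 − 0.0000)/√2 = -0.8431.
Condition B: z_P = (57.9 − 60.0)/13.0 = -0.1615; z_E = (2.67 − 4.54)/1.18 = -1.5847; E_B = (-0.1615 − (-1.5847))/√2 = 1.0064.
E_A − E_B = -0.8431 − 1.0064 = -1.8495 ≈ -1.85.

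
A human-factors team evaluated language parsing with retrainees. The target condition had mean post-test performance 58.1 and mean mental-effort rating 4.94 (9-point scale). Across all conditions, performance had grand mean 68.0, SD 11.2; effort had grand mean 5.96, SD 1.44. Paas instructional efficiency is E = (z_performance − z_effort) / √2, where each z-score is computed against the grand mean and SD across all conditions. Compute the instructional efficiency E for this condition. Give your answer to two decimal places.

z_performance = (58.1 − 68.0) / 11.2 = -9.9000 / 11.2 = -0.8839.
z_effort = (4.94 − 5.96) / 1.44 = -1.0200 / 1.44 = -0.7083.
z_P − z_E = -0.8839 − (-0.7083) = -0.1756.
E = -0.1756 / √2 = -0.1756 / 1.41421 = -0.1242 ≈ -0.12.

-0.12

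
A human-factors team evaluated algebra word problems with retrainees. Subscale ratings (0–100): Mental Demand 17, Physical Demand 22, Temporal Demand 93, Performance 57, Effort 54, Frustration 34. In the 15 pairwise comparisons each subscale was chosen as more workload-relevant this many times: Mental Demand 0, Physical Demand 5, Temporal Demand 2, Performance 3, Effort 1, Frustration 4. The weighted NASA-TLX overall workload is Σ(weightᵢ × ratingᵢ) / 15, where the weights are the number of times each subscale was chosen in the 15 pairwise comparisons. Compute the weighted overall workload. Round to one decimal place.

The tallies are the weights (they sum to 15).
Weighted sum = 0·17 + 5·22 + 2·93 + 3·57 + 1·54 + 4·34
            = 0 + 110 + 186 + 171 + 54 + 136 = 657.
Overall workload = 657 / 15 = 43.8000 ≈ 43.8.

43.8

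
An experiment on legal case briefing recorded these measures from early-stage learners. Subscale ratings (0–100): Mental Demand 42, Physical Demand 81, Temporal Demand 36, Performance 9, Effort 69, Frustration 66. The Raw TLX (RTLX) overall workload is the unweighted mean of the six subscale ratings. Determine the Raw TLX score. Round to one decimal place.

Sum of ratings = 42 + 81 + 36 + 9 + 69 + 66 = 303.
RTLX = 303 / 6 = 50.5000 ≈ 50.5.

50.5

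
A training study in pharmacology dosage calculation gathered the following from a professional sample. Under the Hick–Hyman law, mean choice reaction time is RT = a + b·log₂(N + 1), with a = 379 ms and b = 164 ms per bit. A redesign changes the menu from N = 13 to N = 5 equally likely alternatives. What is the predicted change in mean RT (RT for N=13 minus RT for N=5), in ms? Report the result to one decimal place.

RT(13) = 379 + 164·log₂(14) = 379 + 164·3.8074 = 1003.4136 ms.
RT(5) = 379 + 164·log₂(6) = 379 + 164·2.5850 = 802.9400 ms.
Difference = 1003.4136 − 802.9400 = 200.4736 ≈ 200.5 ms.

200.5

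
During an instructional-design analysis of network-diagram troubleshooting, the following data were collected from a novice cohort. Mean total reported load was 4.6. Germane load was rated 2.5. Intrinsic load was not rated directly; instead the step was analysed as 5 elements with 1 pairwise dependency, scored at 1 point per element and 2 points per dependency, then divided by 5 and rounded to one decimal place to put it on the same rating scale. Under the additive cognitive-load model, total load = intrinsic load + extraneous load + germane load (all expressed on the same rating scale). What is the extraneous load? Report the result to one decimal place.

Intrinsic (element-interactivity): (5 × 1 + 1 × 2) / 5 = 7 / 5 = 1.4000 → 1.4.
extraneous load = total − intrinsic − germane
             = 4.6 − 1.4 − 2.5 = 0.7.

0.7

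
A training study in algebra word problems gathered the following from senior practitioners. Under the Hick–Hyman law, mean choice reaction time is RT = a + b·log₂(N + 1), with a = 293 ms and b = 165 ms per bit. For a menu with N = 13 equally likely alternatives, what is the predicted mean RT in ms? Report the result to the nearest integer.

921

log₂(13 + 1) = log₂(14) = 3.8074.
RT = 293 + 165 × 3.8074 = 293 + 628.2210 = 921.2210 ms.
≈ 921 ms.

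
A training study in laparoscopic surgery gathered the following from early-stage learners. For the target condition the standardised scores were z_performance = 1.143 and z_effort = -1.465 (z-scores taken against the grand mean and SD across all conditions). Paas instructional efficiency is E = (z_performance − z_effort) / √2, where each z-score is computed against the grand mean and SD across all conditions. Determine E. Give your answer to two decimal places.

z_P − z_E = 1.143 − (-1.465) = 2.6080.
E = 2.6080 / √2 = 2.6080 / 1.41421 = 1.8441 ≈ 1.84.

1.84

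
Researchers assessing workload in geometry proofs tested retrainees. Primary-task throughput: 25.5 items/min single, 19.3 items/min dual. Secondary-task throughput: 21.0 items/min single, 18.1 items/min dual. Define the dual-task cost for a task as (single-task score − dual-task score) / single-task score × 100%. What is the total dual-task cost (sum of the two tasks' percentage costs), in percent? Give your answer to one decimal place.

Primary cost = (25.5 − 19.3) / 25.5 × 100% = 24.3137%.
Secondary cost = (21.0 − 18.1) / 21.0 × 100% = 13.8095%.
Total = 24.3137% + 13.8095% = 38.1232% ≈ 38.1%.

38.1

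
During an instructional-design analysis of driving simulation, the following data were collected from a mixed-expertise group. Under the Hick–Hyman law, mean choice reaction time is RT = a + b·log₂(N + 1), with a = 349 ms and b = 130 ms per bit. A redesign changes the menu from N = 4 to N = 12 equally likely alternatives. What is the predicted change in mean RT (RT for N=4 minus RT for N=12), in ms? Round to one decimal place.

-179.2

RT(4) = 349 + 130·log₂(5) = 349 + 130·2.3219 = 650.8470 ms.
RT(12) = 349 + 130·log₂(13) = 349 + 130·3.7004 = 830.0520 ms.
Difference = 650.8470 − 830.0520 = -179.2050 ≈ -179.2 ms.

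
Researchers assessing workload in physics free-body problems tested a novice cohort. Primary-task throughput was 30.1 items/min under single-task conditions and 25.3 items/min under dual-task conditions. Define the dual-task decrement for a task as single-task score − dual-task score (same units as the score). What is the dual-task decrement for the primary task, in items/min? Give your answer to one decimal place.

Decrement = 30.1 − 25.3 = 4.8000 items/min ≈ 4.8 items/min.

4.8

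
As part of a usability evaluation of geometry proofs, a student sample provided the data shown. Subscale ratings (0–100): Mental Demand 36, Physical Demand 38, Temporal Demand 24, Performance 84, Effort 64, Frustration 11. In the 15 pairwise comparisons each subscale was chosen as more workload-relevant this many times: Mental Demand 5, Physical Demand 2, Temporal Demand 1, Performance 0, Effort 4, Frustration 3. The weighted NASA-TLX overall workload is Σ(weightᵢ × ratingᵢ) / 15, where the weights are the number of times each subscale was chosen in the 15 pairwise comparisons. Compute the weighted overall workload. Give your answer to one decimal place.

The tallies are the weights (they sum to 15).
Weighted sum = 5·36 + 2·38 + 1·24 + 0·84 + 4·64 + 3·11
            = 180 + 76 + 24 + 0 + 256 + 33 = 569.
Overall workload = 569 / 15 = 37.9333 ≈ 37.9.

37.9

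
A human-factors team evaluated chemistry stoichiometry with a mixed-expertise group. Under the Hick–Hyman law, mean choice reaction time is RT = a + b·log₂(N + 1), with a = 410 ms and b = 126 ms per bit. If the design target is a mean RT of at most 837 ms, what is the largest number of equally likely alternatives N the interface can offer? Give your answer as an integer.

Set 410 + 126·log₂(N + 1) ≤ 837.
log₂(N + 1) ≤ (837 − 410) / 126 = 3.3889.
N + 1 ≤ 2^3.3889 = 10.4752.
N ≤ 9.4752, so the largest integer N is 9.

9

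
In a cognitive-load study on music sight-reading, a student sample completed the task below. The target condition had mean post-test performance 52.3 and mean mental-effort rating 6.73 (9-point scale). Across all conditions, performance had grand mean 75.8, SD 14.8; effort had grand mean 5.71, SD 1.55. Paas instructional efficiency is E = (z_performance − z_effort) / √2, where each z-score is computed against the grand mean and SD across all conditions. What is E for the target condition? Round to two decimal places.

-1.59

z_performance = (52.3 − 75.8) / 14.8 = -23.5000 / 14.8 = -1.5878.
z_effort = (6.73 − 5.71) / 1.55 = 1.0200 / 1.55 = 0.6581.
z_P − z_E = -1.5878 − 0.6581 = -2.2459.
E = -2.2459 / √2 = -2.2459 / 1.41421 = -1.5881 ≈ -1.59.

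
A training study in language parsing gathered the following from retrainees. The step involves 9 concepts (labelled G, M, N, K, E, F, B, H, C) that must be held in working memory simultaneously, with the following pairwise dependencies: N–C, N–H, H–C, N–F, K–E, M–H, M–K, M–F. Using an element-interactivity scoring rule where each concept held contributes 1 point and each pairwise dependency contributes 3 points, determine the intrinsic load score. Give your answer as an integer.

33

Count of concepts held simultaneously: 9.
Count of pairwise dependencies listed: 8.
Element contribution: 9 × 1 = 9.
Interaction contribution: 8 × 3 = 24.
Intrinsic load = 9 + 24 = 33.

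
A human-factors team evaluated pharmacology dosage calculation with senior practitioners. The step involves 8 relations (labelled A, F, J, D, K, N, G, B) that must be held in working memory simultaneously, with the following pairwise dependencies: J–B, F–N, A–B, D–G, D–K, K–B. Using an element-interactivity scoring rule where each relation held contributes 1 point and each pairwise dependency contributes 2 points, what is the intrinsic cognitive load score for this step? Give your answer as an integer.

20

Count of relations held simultaneously: 8.
Count of pairwise dependencies listed: 6.
Element contribution: 8 × 1 = 8.
Interaction contribution: 6 × 2 = 12.
Intrinsic load = 8 + 12 = 20.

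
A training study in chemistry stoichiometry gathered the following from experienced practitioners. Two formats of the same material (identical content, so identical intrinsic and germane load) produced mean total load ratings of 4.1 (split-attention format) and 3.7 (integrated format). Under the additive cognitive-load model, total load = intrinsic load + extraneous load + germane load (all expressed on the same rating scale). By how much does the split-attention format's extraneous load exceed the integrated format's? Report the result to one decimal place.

Intrinsic and germane load are equal across formats, so the difference in total load equals the difference in extraneous load.
Extraneous-load difference = 4.1 − 3.7 = 0.4.

0.4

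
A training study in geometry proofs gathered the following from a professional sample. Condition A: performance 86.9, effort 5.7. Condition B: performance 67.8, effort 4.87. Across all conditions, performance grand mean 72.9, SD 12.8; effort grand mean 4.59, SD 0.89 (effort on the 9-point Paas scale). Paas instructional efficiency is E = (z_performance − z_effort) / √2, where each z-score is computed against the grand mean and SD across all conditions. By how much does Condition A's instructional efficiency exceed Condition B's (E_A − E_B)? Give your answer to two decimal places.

Condition A: z_P = (86.9 − 72.9)/12.8 = 1.0938; z_E = (5.7 − 4.59)/0.89 = 1.2472; E_A = (1.0938 − 1.2472)/√2 = -0.1085.
Condition B: z_P = (67.8 − 72.9)/12.8 = -0.3984; z_E = (4.87 − 4.59)/0.89 = 0.3146; E_B = (-0.3984 − 0.3146)/√2 = -0.5042.
E_A − E_B = -0.1085 − (-0.5042) = 0.3957 ≈ 0.40.

0.40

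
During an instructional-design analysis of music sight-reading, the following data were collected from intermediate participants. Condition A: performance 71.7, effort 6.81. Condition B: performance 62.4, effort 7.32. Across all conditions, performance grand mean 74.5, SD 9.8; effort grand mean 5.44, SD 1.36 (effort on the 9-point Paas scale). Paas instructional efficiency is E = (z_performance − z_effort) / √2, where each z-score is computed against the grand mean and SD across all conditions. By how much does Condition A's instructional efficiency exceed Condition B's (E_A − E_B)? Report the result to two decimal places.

Condition A: z_P = (71.7 − 74.5)/9.8 = -0.2857; z_E = (6.81 − 5.44)/1.36 = 1.0074; E_A = (-0.2857 − 1.0074)/√2 = -0.9144.
Condition B: z_P = (62.4 − 74.5)/9.8 = -1.2347; z_E = (7.32 − 5.44)/1.36 = 1.3824; E_B = (-1.2347 − 1.3824)/√2 = -1.8506.
E_A − E_B = -0.9144 − (-1.8506) = 0.9362 ≈ 0.94.

0.94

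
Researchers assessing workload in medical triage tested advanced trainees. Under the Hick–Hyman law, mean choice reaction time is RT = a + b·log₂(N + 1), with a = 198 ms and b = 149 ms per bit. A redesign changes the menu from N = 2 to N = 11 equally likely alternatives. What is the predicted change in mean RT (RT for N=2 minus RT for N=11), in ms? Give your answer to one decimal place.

-298.0

RT(2) = 198 + 149·log₂(3) = 198 + 149·1.5850 = 434.1650 ms.
RT(11) = 198 + 149·log₂(12) = 198 + 149·3.5850 = 732.1650 ms.
Difference = 434.1650 − 732.1650 = -298.0000 ≈ -298.0 ms.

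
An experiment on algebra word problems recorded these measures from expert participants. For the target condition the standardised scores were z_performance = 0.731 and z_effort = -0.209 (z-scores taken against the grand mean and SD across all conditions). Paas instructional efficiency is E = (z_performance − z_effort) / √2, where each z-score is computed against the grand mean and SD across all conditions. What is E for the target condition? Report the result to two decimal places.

0.66

z_P − z_E = 0.731 − (-0.209) = 0.9400.
E = 0.9400 / √2 = 0.9400 / 1.41421 = 0.6647 ≈ 0.66.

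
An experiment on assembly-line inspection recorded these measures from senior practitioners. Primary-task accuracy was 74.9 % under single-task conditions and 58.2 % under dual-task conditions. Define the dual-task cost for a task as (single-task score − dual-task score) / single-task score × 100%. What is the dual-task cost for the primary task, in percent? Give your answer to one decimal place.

22.3

Cost = (74.9 − 58.2) / 74.9 × 100%
     = 16.7000 / 74.9 × 100% = 22.2964%.
≈ 22.3%.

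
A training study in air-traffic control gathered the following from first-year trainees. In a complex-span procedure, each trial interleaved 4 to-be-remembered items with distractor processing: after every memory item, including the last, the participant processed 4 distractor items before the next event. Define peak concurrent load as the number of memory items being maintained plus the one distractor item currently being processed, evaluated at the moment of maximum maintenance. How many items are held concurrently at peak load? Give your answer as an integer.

Maintenance is greatest during the distractor(s) after memory item 4: all 4 memory items are being held.
One distractor item is concurrently being processed.
Peak concurrent load = 4 + 1 = 5 items.

5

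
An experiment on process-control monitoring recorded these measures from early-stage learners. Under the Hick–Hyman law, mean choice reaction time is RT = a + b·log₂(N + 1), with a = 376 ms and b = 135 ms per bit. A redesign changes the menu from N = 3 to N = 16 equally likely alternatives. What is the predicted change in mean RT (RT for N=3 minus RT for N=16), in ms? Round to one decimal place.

-281.8

RT(3) = 376 + 135·log₂(4) = 376 + 135·2.0000 = 646.0000 ms.
RT(16) = 376 + 135·log₂(17) = 376 + 135·4.0875 = 927.8125 ms.
Difference = 646.0000 − 927.8125 = -281.8125 ≈ -281.8 ms.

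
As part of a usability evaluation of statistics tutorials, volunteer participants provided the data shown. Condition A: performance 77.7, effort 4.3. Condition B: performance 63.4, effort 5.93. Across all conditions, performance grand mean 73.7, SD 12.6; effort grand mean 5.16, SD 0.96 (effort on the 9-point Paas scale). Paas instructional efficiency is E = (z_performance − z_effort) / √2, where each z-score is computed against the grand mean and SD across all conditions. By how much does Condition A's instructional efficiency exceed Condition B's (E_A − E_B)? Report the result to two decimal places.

2.00

Condition A: z_P = (77.7 − 73.7)/12.6 = 0.3175; z_E = (4.3 − 5.16)/0.96 = -0.8958; E_A = (0.3175 − (-0.8958))/√2 = 0.8579.
Condition B: z_P = (63.4 − 73.7)/12.6 = -0.8175; z_E = (5.93 − 5.16)/0.96 = 0.8021; E_B = (-0.8175 − 0.8021)/√2 = -1.1452.
E_A − E_B = 0.8579 − (-1.1452) = 2.0031 ≈ 2.00.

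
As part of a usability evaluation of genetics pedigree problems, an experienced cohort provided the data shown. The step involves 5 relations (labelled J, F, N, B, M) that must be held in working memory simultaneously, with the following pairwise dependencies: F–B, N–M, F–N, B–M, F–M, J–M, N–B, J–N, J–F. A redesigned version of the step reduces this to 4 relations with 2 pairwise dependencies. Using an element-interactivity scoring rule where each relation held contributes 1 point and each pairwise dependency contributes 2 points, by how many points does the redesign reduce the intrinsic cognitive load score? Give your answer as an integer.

Original: 5 × 1 + 9 × 2 = 5 + 18 = 23.
Redesigned: 4 × 1 + 2 × 2 = 4 + 4 = 8.
Reduction = 23 − 8 = 15.

15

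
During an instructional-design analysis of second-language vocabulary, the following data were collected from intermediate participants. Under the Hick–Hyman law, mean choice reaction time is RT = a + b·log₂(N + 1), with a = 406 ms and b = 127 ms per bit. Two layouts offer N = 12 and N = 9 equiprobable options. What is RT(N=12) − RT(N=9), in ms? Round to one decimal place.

RT(12) = 406 + 127·log₂(13) = 406 + 127·3.7004 = 875.9508 ms.
RT(9) = 406 + 127·log₂(10) = 406 + 127·3.3219 = 827.8813 ms.
Difference = 875.9508 − 827.8813 = 48.0695 ≈ 48.1 ms.

48.1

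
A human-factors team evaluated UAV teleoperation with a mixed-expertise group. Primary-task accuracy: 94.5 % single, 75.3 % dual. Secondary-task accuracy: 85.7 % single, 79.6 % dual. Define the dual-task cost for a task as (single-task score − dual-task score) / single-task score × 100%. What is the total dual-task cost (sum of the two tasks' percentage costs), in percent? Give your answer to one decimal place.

27.4

Primary cost = (94.5 − 75.3) / 94.5 × 100% = 20.3175%.
Secondary cost = (85.7 − 79.6) / 85.7 × 100% = 7.1179%.
Total = 20.3175% + 7.1179% = 27.4354% ≈ 27.4%.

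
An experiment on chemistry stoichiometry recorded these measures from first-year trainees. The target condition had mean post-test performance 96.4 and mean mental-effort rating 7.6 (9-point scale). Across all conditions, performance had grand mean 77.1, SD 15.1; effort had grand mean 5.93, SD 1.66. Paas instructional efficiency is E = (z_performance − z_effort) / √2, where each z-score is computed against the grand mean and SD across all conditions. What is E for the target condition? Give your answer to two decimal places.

0.19

z_performance = (96.4 − 77.1) / 15.1 = 19.3000 / 15.1 = 1.2781.
z_effort = (7.6 − 5.93) / 1.66 = 1.6700 / 1.66 = 1.0060.
z_P − z_E = 1.2781 − 1.0060 = 0.2721.
E = 0.2721 / √2 = 0.2721 / 1.41421 = 0.1924 ≈ 0.19.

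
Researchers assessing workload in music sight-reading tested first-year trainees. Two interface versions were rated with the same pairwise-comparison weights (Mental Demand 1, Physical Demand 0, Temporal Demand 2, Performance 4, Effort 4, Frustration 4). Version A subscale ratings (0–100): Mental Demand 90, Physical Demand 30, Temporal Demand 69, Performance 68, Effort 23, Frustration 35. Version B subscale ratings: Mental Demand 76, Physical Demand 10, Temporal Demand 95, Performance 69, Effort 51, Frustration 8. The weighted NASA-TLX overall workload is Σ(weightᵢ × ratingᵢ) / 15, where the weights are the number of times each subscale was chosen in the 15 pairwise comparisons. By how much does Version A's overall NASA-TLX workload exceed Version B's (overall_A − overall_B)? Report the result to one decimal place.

Version A weighted sum = 1·90 + 0·30 + 2·69 + 4·68 + 4·23 + 4·35 = 90 + 0 + 138 + 272 + 92 + 140 = 732; overall_A = 732/15 = 48.8000.
Version B weighted sum = 1·76 + 0·10 + 2·95 + 4·69 + 4·51 + 4·8 = 76 + 0 + 190 + 276 + 204 + 32 = 778; overall_B = 778/15 = 51.8667.
Difference = 48.8000 − 51.8667 = -3.0667 ≈ -3.1.

-3.1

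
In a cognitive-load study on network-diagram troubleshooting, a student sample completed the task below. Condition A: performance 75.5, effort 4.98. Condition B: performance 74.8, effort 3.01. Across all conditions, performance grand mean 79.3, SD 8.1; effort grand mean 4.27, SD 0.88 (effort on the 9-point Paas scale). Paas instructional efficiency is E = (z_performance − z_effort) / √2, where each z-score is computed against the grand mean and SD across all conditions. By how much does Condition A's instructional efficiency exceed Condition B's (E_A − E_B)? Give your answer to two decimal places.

-1.52

Condition A: z_P = (75.5 − 79.3)/8.1 = -0.4691; z_E = (4.98 − 4.27)/0.88 = 0.8068; E_A = (-0.4691 − 0.8068)/√2 = -0.9022.
Condition B: z_P = (74.8 − 79.3)/8.1 = -0.5556; z_E = (3.01 − 4.27)/0.88 = -1.4318; E_B = (-0.5556 − (-1.4318))/√2 = 0.6196.
E_A − E_B = -0.9022 − 0.6196 = -1.5218 ≈ -1.52.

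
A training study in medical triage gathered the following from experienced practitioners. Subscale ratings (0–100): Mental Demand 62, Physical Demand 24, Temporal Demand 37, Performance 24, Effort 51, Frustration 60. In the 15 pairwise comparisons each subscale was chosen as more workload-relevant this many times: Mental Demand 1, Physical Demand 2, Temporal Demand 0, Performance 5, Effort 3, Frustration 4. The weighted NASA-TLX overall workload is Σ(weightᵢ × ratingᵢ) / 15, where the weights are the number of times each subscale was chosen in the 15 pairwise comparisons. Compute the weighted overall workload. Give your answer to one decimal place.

41.5

The tallies are the weights (they sum to 15).
Weighted sum = 1·62 + 2·24 + 0·37 + 5·24 + 3·51 + 4·60
            = 62 + 48 + 0 + 120 + 153 + 240 = 623.
Overall workload = 623 / 15 = 41.5333 ≈ 41.5.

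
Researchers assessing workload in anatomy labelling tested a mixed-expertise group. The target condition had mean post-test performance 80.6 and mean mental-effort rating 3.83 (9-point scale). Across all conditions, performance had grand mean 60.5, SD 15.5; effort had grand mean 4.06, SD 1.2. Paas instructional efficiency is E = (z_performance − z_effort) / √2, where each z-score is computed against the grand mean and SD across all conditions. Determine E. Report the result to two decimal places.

1.05

z_performance = (80.6 − 60.5) / 15.5 = 20.1000 / 15.5 = 1.2968.
z_effort = (3.83 − 4.06) / 1.2 = -0.2300 / 1.2 = -0.1917.
z_P − z_E = 1.2968 − (-0.1917) = 1.4885.
E = 1.4885 / √2 = 1.4885 / 1.41421 = 1.0525 ≈ 1.05.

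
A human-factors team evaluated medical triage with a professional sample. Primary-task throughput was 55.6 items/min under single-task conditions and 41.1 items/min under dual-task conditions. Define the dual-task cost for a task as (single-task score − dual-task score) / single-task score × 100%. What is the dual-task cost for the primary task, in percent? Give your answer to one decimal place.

Cost = (55.6 − 41.1) / 55.6 × 100%
     = 14.5000 / 55.6 × 100% = 26.0791%.
≈ 26.1%.

26.1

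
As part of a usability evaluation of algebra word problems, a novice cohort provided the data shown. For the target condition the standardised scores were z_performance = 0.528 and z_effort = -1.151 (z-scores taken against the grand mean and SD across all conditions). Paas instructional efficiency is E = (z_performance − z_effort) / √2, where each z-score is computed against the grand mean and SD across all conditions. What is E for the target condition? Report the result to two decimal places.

1.19

z_P − z_E = 0.528 − (-1.151) = 1.6790.
E = 1.6790 / √2 = 1.6790 / 1.41421 = 1.1872 ≈ 1.19.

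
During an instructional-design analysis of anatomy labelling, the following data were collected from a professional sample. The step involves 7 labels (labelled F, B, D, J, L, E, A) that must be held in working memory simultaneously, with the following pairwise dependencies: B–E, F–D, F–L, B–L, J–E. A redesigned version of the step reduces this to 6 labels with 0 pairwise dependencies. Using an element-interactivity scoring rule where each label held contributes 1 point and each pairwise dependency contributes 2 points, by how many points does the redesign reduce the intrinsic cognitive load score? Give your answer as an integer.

11

Original: 7 × 1 + 5 × 2 = 7 + 10 = 17.
Redesigned: 6 × 1 + 0 × 2 = 6 + 0 = 6.
Reduction = 17 − 6 = 11.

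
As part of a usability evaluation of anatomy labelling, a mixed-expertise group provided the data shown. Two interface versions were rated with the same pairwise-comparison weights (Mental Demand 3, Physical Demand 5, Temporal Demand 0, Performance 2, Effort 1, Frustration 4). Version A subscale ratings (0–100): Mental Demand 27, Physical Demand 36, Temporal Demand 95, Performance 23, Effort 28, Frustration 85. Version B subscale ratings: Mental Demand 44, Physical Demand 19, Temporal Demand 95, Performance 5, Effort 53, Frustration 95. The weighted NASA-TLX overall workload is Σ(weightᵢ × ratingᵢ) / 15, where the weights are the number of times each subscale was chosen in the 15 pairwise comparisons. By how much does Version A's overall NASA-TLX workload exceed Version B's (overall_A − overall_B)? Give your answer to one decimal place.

Version A weighted sum = 3·27 + 5·36 + 0·95 + 2·23 + 1·28 + 4·85 = 81 + 180 + 0 + 46 + 28 + 340 = 675; overall_A = 675/15 = 45.0000.
Version B weighted sum = 3·44 + 5·19 + 0·95 + 2·5 + 1·53 + 4·95 = 132 + 95 + 0 + 10 + 53 + 380 = 670; overall_B = 670/15 = 44.6667.
Difference = 45.0000 − 44.6667 = 0.3333 ≈ 0.3.

0.3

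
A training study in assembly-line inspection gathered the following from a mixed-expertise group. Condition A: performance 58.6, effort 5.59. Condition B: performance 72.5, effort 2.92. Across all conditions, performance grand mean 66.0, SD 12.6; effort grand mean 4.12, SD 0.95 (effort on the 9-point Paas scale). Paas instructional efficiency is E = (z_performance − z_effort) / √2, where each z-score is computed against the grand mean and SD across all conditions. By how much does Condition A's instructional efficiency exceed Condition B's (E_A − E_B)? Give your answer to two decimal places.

Condition A: z_P = (58.6 − 66.0)/12.6 = -0.5873; z_E = (5.59 − 4.12)/0.95 = 1.5474; E_A = (-0.5873 − 1.5474)/√2 = -1.5095.
Condition B: z_P = (72.5 − 66.0)/12.6 = 0.5159; z_E = (2.92 − 4.12)/0.95 = -1.2632; E_B = (0.5159 − (-1.2632))/√2 = 1.2580.
E_A − E_B = -1.5095 − 1.2580 = -2.7675 ≈ -2.77.

-2.77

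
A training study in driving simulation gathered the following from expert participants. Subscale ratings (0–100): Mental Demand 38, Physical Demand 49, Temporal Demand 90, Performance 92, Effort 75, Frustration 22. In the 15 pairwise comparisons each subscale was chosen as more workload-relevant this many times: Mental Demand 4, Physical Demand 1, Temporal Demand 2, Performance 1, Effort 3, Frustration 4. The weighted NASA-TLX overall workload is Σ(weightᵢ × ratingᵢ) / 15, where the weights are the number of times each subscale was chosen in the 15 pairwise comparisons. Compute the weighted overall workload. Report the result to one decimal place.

The tallies are the weights (they sum to 15).
Weighted sum = 4·38 + 1·49 + 2·90 + 1·92 + 3·75 + 4·22
            = 152 + 49 + 180 + 92 + 225 + 88 = 786.
Overall workload = 786 / 15 = 52.4000 ≈ 52.4.

52.4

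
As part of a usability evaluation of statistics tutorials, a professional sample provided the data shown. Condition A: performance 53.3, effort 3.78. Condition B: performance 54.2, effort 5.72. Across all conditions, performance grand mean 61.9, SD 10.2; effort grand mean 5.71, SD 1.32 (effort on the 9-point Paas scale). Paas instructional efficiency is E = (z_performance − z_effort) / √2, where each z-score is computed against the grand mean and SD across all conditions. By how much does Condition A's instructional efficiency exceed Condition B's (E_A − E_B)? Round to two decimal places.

0.98

Condition A: z_P = (53.3 − 61.9)/10.2 = -0.8431; z_E = (3.78 − 5.71)/1.32 = -1.4621; E_A = (-0.8431 − (-1.4621))/√2 = 0.4377.
Condition B: z_P = (54.2 − 61.9)/10.2 = -0.7549; z_E = (5.72 − 5.71)/1.32 = 0.0076; E_B = (-0.7549 − 0.0076)/√2 = -0.5392.
E_A − E_B = 0.4377 − (-0.5392) = 0.9769 ≈ 0.98.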